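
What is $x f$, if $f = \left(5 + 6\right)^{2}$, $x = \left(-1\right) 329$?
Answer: $-39809$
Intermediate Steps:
$x = -329$
$f = 121$ ($f = 11^{2} = 121$)
$x f = \left(-329\right) 121 = -39809$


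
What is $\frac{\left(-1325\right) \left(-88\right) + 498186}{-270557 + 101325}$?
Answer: $- \frac{307393}{84616} \approx -3.6328$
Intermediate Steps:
$\frac{\left(-1325\right) \left(-88\right) + 498186}{-270557 + 101325} = \frac{116600 + 498186}{-169232} = 614786 \left(- \frac{1}{169232}\right) = - \frac{307393}{84616}$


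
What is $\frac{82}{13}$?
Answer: $\frac{82}{13} \approx 6.3077$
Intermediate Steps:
$\frac{82}{13}$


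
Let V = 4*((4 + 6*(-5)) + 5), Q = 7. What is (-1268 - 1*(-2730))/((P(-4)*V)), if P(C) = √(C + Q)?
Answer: -731*√3/126 ≈ -10.049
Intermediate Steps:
V = -84 (V = 4*((4 - 30) + 5) = 4*(-26 + 5) = 4*(-21) = -84)
P(C) = √(7 + C) (P(C) = √(C + 7) = √(7 + C))
(-1268 - 1*(-2730))/((P(-4)*V)) = (-1268 - 1*(-2730))/((√(7 - 4)*(-84))) = (-1268 + 2730)/((√3*(-84))) = 1462/((-84*√3)) = 1462*(-√3/252) = -731*√3/126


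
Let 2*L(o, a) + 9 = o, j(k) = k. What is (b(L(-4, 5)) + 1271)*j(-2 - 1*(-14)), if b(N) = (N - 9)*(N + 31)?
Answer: 10695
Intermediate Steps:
L(o, a) = -9/2 + o/2
b(N) = (-9 + N)*(31 + N)
(b(L(-4, 5)) + 1271)*j(-2 - 1*(-14)) = ((-279 + (-9/2 + (½)*(-4))² + 22*(-9/2 + (½)*(-4))) + 1271)*(-2 - 1*(-14)) = ((-279 + (-9/2 - 2)² + 22*(-9/2 - 2)) + 1271)*(-2 + 14) = ((-279 + (-13/2)² + 22*(-13/2)) + 1271)*12 = ((-279 + 169/4 - 143) + 1271)*12 = (-1519/4 + 1271)*12 = (3565/4)*12 = 10695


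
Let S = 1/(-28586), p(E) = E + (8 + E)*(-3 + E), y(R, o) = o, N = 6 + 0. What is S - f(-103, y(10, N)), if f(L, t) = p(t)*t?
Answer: -8232769/28586 ≈ -288.00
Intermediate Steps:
N = 6
p(E) = E + (-3 + E)*(8 + E)
f(L, t) = t*(-24 + t² + 6*t) (f(L, t) = (-24 + t² + 6*t)*t = t*(-24 + t² + 6*t))
S = -1/28586 ≈ -3.4982e-5
S - f(-103, y(10, N)) = -1/28586 - 6*(-24 + 6² + 6*6) = -1/28586 - 6*(-24 + 36 + 36) = -1/28586 - 6*48 = -1/28586 - 1*288 = -1/28586 - 288 = -8232769/28586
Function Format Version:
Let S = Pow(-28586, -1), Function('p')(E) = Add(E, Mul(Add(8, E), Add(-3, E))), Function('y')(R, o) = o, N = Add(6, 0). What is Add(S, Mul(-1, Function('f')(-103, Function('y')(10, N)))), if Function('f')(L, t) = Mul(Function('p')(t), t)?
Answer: Rational(-8232769, 28586) ≈ -288.00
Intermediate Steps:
N = 6
Function('p')(E) = Add(E, Mul(Add(-3, E), Add(8, E)))
Function('f')(L, t) = Mul(t, Add(-24, Pow(t, 2), Mul(6, t))) (Function('f')(L, t) = Mul(Add(-24, Pow(t, 2), Mul(6, t)), t) = Mul(t, Add(-24, Pow(t, 2), Mul(6, t))))
S = Rational(-1, 28586) ≈ -3.4982e-5
Add(S, Mul(-1, Function('f')(-103, Function('y')(10, N)))) = Add(Rational(-1, 28586), Mul(-1, Mul(6, Add(-24, Pow(6, 2), Mul(6, 6))))) = Add(Rational(-1, 28586), Mul(-1, Mul(6, Add(-24, 36, 36)))) = Add(Rational(-1, 28586), Mul(-1, Mul(6, 48))) = Add(Rational(-1, 28586), Mul(-1, 288)) = Add(Rational(-1, 28586), -288) = Rational(-8232769, 28586)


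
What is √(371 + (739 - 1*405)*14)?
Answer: 7*√103 ≈ 71.042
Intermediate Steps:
√(371 + (739 - 1*405)*14) = √(371 + (739 - 405)*14) = √(371 + 334*14) = √(371 + 4676) = √5047 = 7*√103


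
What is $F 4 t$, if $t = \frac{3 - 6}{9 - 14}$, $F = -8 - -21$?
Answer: $\frac{156}{5} \approx 31.2$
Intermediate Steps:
$F = 13$ ($F = -8 + 21 = 13$)
$t = \frac{3}{5}$ ($t = - \frac{3}{-5} = \left(-3\right) \left(- \frac{1}{5}\right) = \frac{3}{5} \approx 0.6$)
$F 4 t = 13 \cdot 4 \cdot \frac{3}{5} = 52 \cdot \frac{3}{5} = \frac{156}{5}$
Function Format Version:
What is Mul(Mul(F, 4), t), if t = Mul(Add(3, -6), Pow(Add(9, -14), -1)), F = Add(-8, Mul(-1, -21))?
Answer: Rational(156, 5) ≈ 31.200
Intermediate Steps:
F = 13 (F = Add(-8, 21) = 13)
t = Rational(3, 5) (t = Mul(-3, Pow(-5, -1)) = Mul(-3, Rational(-1, 5)) = Rational(3, 5) ≈ 0.60000)
Mul(Mul(F, 4), t) = Mul(Mul(13, 4), Rational(3, 5)) = Mul(52, Rational(3, 5)) = Rational(156, 5)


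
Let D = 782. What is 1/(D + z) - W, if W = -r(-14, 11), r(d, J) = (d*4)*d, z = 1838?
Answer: 2054081/2620 ≈ 784.00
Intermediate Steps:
r(d, J) = 4*d² (r(d, J) = (4*d)*d = 4*d²)
W = -784 (W = -4*(-14)² = -4*196 = -1*784 = -784)
1/(D + z) - W = 1/(782 + 1838) - 1*(-784) = 1/2620 + 784 = 2054081/2620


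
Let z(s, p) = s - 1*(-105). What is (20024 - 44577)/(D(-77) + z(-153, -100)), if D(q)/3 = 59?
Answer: -571/3 ≈ -190.33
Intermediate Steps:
z(s, p) = 105 + s (z(s, p) = s + 105 = 105 + s)
D(q) = 177 (D(q) = 3*59 = 177)
(20024 - 44577)/(D(-77) + z(-153, -100)) = (20024 - 44577)/(177 + (105 - 153)) = -24553/(177 - 48) = -24553/129 = -24553*1/129 = -571/3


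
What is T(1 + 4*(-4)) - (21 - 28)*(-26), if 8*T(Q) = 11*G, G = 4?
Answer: -353/2 ≈ -176.50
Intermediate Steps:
T(Q) = 11/2 (T(Q) = (11*4)/8 = (1/8)*44 = 11/2)
T(1 + 4*(-4)) - (21 - 28)*(-26) = 11/2 - (21 - 28)*(-26) = 11/2 - (-7)*(-26) = 11/2 - 1*182 = 11/2 - 182 = -353/2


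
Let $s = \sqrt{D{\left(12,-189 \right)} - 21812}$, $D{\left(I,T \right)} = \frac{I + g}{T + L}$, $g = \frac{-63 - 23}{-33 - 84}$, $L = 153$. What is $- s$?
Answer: $- \frac{i \sqrt{1194357242}}{234} \approx - 147.69 i$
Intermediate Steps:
$g = \frac{86}{117}$ ($g = - \frac{86}{-117} = \left(-86\right) \left(- \frac{1}{117}\right) = \frac{86}{117} \approx 0.73504$)
$D{\left(I,T \right)} = \frac{\frac{86}{117} + I}{153 + T}$ ($D{\left(I,T \right)} = \frac{I + \frac{86}{117}}{T + 153} = \frac{\frac{86}{117} + I}{153 + T}$)
$s = \frac{i \sqrt{1194357242}}{234}$ ($s = \sqrt{\frac{\frac{86}{117} + 12}{153 - 189} - 21812} = \sqrt{\frac{1}{-36} \cdot \frac{1490}{117} - 21812} = \sqrt{\left(- \frac{1}{36}\right) \frac{1490}{117} - 21812} = \sqrt{- \frac{745}{2106} - 21812} = \sqrt{- \frac{45936817}{2106}} = \frac{i \sqrt{1194357242}}{234} \approx 147.69 i$)
$- s = - \frac{i \sqrt{1194357242}}{234}$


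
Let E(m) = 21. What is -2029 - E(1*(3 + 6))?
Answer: -2050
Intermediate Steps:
-2029 - E(1*(3 + 6)) = -2029 - 1*21 = -2029 - 21 = -2050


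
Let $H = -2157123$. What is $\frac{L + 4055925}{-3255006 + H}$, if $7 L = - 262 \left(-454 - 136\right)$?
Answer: $- \frac{28546055}{37884903} \approx -0.75349$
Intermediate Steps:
$L = \frac{154580}{7}$ ($L = \frac{\left(-262\right) \left(-454 - 136\right)}{7} = \frac{\left(-262\right) \left(-590\right)}{7} = \frac{1}{7} \cdot 154580 = \frac{154580}{7} \approx 22083.0$)
$\frac{L + 4055925}{-3255006 + H} = \frac{\frac{154580}{7} + 4055925}{-3255006 - 2157123} = \frac{28546055}{7 \left(-5412129\right)} = \frac{28546055}{7} \left(- \frac{1}{5412129}\right) = - \frac{28546055}{37884903}$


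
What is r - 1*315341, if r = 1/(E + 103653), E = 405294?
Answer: -160491855926/508947 ≈ -3.1534e+5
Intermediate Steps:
r = 1/508947 (r = 1/(405294 + 103653) = 1/508947 ≈ 1.9648e-6)
r - 1*315341 = 1/508947 - 1*315341 = 1/508947 - 315341 = -160491855926/508947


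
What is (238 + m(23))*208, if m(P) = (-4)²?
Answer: 52832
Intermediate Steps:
m(P) = 16
(238 + m(23))*208 = (238 + 16)*208 = 254*208 = 52832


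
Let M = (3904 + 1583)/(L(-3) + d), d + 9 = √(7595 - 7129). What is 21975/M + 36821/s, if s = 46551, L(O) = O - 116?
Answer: -738624949/1443081 + 7325*√466/1829 ≈ -425.38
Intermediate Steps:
d = -9 + √466 (d = -9 + √(7595 - 7129) = -9 + √466 ≈ 12.587)
L(O) = -116 + O
M = 5487/(-128 + √466) (M = (3904 + 1583)/((-116 - 3) + (-9 + √466)) = 5487/(-119 + (-9 + √466)) = 5487/(-128 + √466) ≈ -51.563)
21975/M + 36821/s = 21975/(-117056/2653 - 1829*√466/5306) + 36821/46551 = 36821/46551 + 21975/(-117056/2653 - 1829*√466/5306)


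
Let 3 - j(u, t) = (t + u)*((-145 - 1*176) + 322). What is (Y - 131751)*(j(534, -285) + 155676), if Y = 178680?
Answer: 7294174470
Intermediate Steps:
j(u, t) = 3 - t - u (j(u, t) = 3 - (t + u)*((-145 - 1*176) + 322) = 3 - (t + u)*((-145 - 176) + 322) = 3 - (t + u)*(-321 + 322) = 3 - (t + u) = 3 + (-t - u) = 3 - t - u)
(Y - 131751)*(j(534, -285) + 155676) = (178680 - 131751)*((3 - 1*(-285) - 1*534) + 155676) = 46929*((3 + 285 - 534) + 155676) = 46929*(-246 + 155676) = 46929*155430 = 7294174470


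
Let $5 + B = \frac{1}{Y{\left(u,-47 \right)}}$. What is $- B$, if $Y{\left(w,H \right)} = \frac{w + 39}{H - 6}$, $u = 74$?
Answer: $\frac{618}{113} \approx 5.469$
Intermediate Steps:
$Y{\left(w,H \right)} = \frac{39 + w}{-6 + H}$
$B = - \frac{618}{113}$ ($B = -5 + \frac{1}{\frac{1}{-6 - 47} \left(39 + 74\right)} = -5 + \frac{1}{\frac{1}{-53} \cdot 113} = -5 + \frac{1}{\left(- \frac{1}{53}\right) 113} = -5 + \frac{1}{- \frac{113}{53}} = -5 - \frac{53}{113} = - \frac{618}{113} \approx -5.469$)
$- B = \left(-1\right) \left(- \frac{618}{113}\right) = \frac{618}{113}$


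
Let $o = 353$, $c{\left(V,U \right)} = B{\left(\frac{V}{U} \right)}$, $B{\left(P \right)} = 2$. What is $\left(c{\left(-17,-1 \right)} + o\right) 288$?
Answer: $102240$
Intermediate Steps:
$c{\left(V,U \right)} = 2$
$\left(c{\left(-17,-1 \right)} + o\right) 288 = \left(2 + 353\right) 288 = 355 \cdot 288 = 102240$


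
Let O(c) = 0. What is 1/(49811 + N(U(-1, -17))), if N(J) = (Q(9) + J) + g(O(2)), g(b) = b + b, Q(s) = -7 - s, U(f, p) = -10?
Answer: 1/49785 ≈ 2.0086e-5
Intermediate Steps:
g(b) = 2*b
N(J) = -16 + J (N(J) = ((-7 - 1*9) + J) + 2*0 = ((-7 - 9) + J) + 0 = (-16 + J) + 0 = -16 + J)
1/(49811 + N(U(-1, -17))) = 1/(49811 + (-16 - 10)) = 1/(49811 - 26) = 1/49785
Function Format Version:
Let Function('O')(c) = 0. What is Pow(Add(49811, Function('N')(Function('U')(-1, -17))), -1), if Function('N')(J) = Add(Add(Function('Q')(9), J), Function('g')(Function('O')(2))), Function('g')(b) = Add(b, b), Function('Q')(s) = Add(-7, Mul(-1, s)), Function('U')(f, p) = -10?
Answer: Rational(1, 49785) ≈ 2.0086e-5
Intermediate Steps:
Function('g')(b) = Mul(2, b)
Function('N')(J) = Add(-16, J) (Function('N')(J) = Add(Add(Add(-7, Mul(-1, 9)), J), Mul(2, 0)) = Add(Add(Add(-7, -9), J), 0) = Add(Add(-16, J), 0) = Add(-16, J))
Pow(Add(49811, Function('N')(Function('U')(-1, -17))), -1) = Pow(Add(49811, Add(-16, -10)), -1) = Pow(Add(49811, -26), -1) = Pow(49785, -1) = Rational(1, 49785)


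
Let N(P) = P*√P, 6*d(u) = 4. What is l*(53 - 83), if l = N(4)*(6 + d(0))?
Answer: -1600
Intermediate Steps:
d(u) = ⅔ (d(u) = (⅙)*4 = ⅔)
N(P) = P^(3/2)
l = 160/3 (l = 4^(3/2)*(6 + ⅔) = 8*(20/3) = 160/3 ≈ 53.333)
l*(53 - 83) = 160*(53 - 83)/3 = (160/3)*(-30) = -1600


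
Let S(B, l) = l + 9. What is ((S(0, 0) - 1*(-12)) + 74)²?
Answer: 9025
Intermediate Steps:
S(B, l) = 9 + l
((S(0, 0) - 1*(-12)) + 74)² = (((9 + 0) - 1*(-12)) + 74)² = ((9 + 12) + 74)² = (21 + 74)² = 95² = 9025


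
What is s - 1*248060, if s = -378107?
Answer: -626167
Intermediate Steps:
s - 1*248060 = -378107 - 1*248060 = -378107 - 248060 = -626167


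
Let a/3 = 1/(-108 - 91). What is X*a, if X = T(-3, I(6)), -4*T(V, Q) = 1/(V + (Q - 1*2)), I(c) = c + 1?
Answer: 3/1592 ≈ 0.0018844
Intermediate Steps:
a = -3/199 (a = 3/(-108 - 91) = 3/(-199) = 3*(-1/199) = -3/199 ≈ -0.015075)
I(c) = 1 + c
T(V, Q) = -1/(4*(-2 + Q + V)) (T(V, Q) = -1/(4*(V + (Q - 1*2))) = -1/(4*(V + (Q - 2))) = -1/(4*(V + (-2 + Q))) = -1/(4*(-2 + Q + V)))
X = -⅛ (X = -1/(-8 + 4*(1 + 6) + 4*(-3)) = -1/(-8 + 4*7 - 12) = -1/(-8 + 28 - 12) = -1/8 = -1*⅛ = -⅛ ≈ -0.12500)
X*a = -⅛*(-3/199) = 3/1592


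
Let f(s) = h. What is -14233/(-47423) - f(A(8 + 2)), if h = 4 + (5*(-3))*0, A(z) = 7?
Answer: -175459/47423 ≈ -3.6999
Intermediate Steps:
h = 4 (h = 4 - 15*0 = 4 + 0 = 4)
f(s) = 4
-14233/(-47423) - f(A(8 + 2)) = -14233/(-47423) - 1*4 = -14233*(-1/47423) - 4 = 14233/47423 - 4 = -175459/47423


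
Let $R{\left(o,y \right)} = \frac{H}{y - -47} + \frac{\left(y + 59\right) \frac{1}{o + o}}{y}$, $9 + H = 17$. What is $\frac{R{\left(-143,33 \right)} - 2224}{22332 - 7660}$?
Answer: $- \frac{104946301}{692371680} \approx -0.15158$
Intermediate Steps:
$H = 8$ ($H = -9 + 17 = 8$)
$R{\left(o,y \right)} = \frac{8}{47 + y} + \frac{59 + y}{2 o y}$ ($R{\left(o,y \right)} = \frac{8}{y - -47} + \frac{\left(y + 59\right) \frac{1}{o + o}}{y} = \frac{8}{y + 47} + \frac{\left(59 + y\right) \frac{1}{2 o}}{y} = \frac{8}{47 + y} + \frac{\left(59 + y\right) \frac{1}{2 o}}{y} = \frac{8}{47 + y} + \frac{\frac{1}{2} \frac{1}{o} \left(59 + y\right)}{y} = \frac{8}{47 + y} + \frac{59 + y}{2 o y}$)
$\frac{R{\left(-143,33 \right)} - 2224}{22332 - 7660} = \frac{\frac{2773 + 33^{2} + 106 \cdot 33 + 16 \left(-143\right) 33}{2 \left(-143\right) 33 \left(47 + 33\right)} - 2224}{22332 - 7660} = \frac{\frac{1}{2} \left(- \frac{1}{143}\right) \frac{1}{33} \cdot \frac{1}{80} \left(2773 + 1089 + 3498 - 75504\right) - 2224}{14672} = \left(\frac{1}{2} \left(- \frac{1}{143}\right) \frac{1}{33} \cdot \frac{1}{80} \left(-68144\right) - 2224\right) \frac{1}{14672} = \left(\frac{4259}{47190} - 2224\right) \frac{1}{14672} = \left(- \frac{104946301}{47190}\right) \frac{1}{14672} = - \frac{104946301}{692371680}$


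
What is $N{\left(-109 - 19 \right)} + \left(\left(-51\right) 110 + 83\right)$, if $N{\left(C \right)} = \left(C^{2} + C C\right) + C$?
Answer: $27113$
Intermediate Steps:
$N{\left(C \right)} = C + 2 C^{2}$ ($N{\left(C \right)} = \left(C^{2} + C^{2}\right) + C = 2 C^{2} + C = C + 2 C^{2}$)
$N{\left(-109 - 19 \right)} + \left(\left(-51\right) 110 + 83\right) = \left(-109 - 19\right) \left(1 + 2 \left(-109 - 19\right)\right) + \left(\left(-51\right) 110 + 83\right) = \left(-109 - 19\right) \left(1 + 2 \left(-109 - 19\right)\right) + \left(-5610 + 83\right) = - 128 \left(1 + 2 \left(-128\right)\right) - 5527 = - 128 \left(1 - 256\right) - 5527 = \left(-128\right) \left(-255\right) - 5527 = 32640 - 5527 = 27113$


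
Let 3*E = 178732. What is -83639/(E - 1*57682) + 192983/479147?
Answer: -119128826461/2724429842 ≈ -43.726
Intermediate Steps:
E = 178732/3 (E = (1/3)*178732 = 178732/3 ≈ 59577.)
-83639/(E - 1*57682) + 192983/479147 = -83639/(178732/3 - 1*57682) + 192983/479147 = -83639/(178732/3 - 57682) + 192983*(1/479147) = -83639/5686/3 + 192983/479147 = -83639*3/5686 + 192983/479147 = -250917/5686 + 192983/479147 = -119128826461/2724429842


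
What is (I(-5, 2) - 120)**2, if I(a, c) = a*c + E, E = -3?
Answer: 17689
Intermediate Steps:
I(a, c) = -3 + a*c (I(a, c) = a*c - 3 = -3 + a*c)
(I(-5, 2) - 120)**2 = ((-3 - 5*2) - 120)**2 = ((-3 - 10) - 120)**2 = (-13 - 120)**2 = (-133)**2 = 17689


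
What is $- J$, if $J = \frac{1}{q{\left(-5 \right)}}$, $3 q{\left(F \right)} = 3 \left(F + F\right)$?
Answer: $\frac{1}{10} \approx 0.1$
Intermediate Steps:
$q{\left(F \right)} = 2 F$ ($q{\left(F \right)} = \frac{3 \left(F + F\right)}{3} = \frac{3 \cdot 2 F}{3} = \frac{6 F}{3} = 2 F$)
$J = - \frac{1}{10}$ ($J = \frac{1}{2 \left(-5\right)} = \frac{1}{-10} = - \frac{1}{10} \approx -0.1$)
$- J = \left(-1\right) \left(- \frac{1}{10}\right) = \frac{1}{10}$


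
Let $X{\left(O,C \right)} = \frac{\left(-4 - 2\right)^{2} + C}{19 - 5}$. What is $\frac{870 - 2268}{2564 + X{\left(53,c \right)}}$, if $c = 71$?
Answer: $- \frac{6524}{12001} \approx -0.54362$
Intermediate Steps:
$X{\left(O,C \right)} = \frac{18}{7} + \frac{C}{14}$ ($X{\left(O,C \right)} = \frac{\left(-6\right)^{2} + C}{14} = \left(36 + C\right) \frac{1}{14} = \frac{18}{7} + \frac{C}{14}$)
$\frac{870 - 2268}{2564 + X{\left(53,c \right)}} = \frac{870 - 2268}{2564 + \left(\frac{18}{7} + \frac{1}{14} \cdot 71\right)} = - \frac{1398}{2564 + \left(\frac{18}{7} + \frac{71}{14}\right)} = - \frac{1398}{2564 + \frac{107}{14}} = - \frac{1398}{\frac{36003}{14}} = \left(-1398\right) \frac{14}{36003} = - \frac{6524}{12001}$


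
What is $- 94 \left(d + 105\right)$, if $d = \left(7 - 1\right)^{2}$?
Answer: $-13254$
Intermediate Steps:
$d = 36$ ($d = 6^{2} = 36$)
$- 94 \left(d + 105\right) = - 94 \left(36 + 105\right) = \left(-94\right) 141 = -13254$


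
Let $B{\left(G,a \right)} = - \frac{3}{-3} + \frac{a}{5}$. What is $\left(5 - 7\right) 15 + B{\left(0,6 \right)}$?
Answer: $- \frac{139}{5} \approx -27.8$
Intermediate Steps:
$B{\left(G,a \right)} = 1 + \frac{a}{5}$ ($B{\left(G,a \right)} = \left(-3\right) \left(- \frac{1}{3}\right) + a \frac{1}{5} = 1 + \frac{a}{5}$)
$\left(5 - 7\right) 15 + B{\left(0,6 \right)} = \left(5 - 7\right) 15 + \left(1 + \frac{1}{5} \cdot 6\right) = \left(5 - 7\right) 15 + \left(1 + \frac{6}{5}\right) = \left(-2\right) 15 + \frac{11}{5} = -30 + \frac{11}{5} = - \frac{139}{5}$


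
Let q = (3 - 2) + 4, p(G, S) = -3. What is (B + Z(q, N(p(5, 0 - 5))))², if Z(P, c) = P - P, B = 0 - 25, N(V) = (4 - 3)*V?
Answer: 625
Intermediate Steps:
N(V) = V (N(V) = 1*V = V)
B = -25
q = 5 (q = 1 + 4 = 5)
Z(P, c) = 0
(B + Z(q, N(p(5, 0 - 5))))² = (-25 + 0)² = (-25)² = 625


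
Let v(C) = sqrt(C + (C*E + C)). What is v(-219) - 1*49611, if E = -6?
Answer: -49611 + 2*sqrt(219) ≈ -49581.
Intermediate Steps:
v(C) = 2*sqrt(-C) (v(C) = sqrt(C + (C*(-6) + C)) = sqrt(C + (-6*C + C)) = sqrt(C - 5*C) = sqrt(-4*C) = 2*sqrt(-C))
v(-219) - 1*49611 = 2*sqrt(-1*(-219)) - 1*49611 = 2*sqrt(219) - 49611 = -49611 + 2*sqrt(219)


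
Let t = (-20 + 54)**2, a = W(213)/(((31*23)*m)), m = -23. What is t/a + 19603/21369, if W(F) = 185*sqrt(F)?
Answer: 19603/21369 - 18957244*sqrt(213)/39405 ≈ -7020.3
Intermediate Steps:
a = -185*sqrt(213)/16399 (a = (185*sqrt(213))/(((31*23)*(-23))) = (185*sqrt(213))/((713*(-23))) = (185*sqrt(213))/(-16399) = (185*sqrt(213))*(-1/16399) = -185*sqrt(213)/16399 ≈ -0.16464)
t = 1156 (t = 34**2 = 1156)
t/a + 19603/21369 = 1156/((-185*sqrt(213)/16399)) + 19603/21369 = 1156*(-16399*sqrt(213)/39405) + 19603*(1/21369) = -18957244*sqrt(213)/39405 + 19603/21369 = 19603/21369 - 18957244*sqrt(213)/39405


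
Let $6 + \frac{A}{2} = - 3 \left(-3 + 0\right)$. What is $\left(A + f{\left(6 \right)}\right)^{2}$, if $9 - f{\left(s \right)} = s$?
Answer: $81$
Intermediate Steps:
$f{\left(s \right)} = 9 - s$
$A = 6$ ($A = -12 + 2 \left(- 3 \left(-3 + 0\right)\right) = -12 + 2 \left(\left(-3\right) \left(-3\right)\right) = -12 + 2 \cdot 9 = -12 + 18 = 6$)
$\left(A + f{\left(6 \right)}\right)^{2} = \left(6 + \left(9 - 6\right)\right)^{2} = \left(6 + 3\right)^{2} = 9^{2} = 81$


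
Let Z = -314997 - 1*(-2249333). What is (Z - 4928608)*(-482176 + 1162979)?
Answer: -2038509360416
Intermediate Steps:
Z = 1934336 (Z = -314997 + 2249333 = 1934336)
(Z - 4928608)*(-482176 + 1162979) = (1934336 - 4928608)*(-482176 + 1162979) = -2994272*680803 = -2038509360416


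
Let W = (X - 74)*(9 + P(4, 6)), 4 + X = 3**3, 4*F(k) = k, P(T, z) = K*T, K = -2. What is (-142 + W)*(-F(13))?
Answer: 2509/4 ≈ 627.25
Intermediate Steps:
P(T, z) = -2*T
F(k) = k/4
X = 23 (X = -4 + 3**3 = -4 + 27 = 23)
W = -51 (W = (23 - 74)*(9 - 2*4) = -51*(9 - 8) = -51*1 = -51)
(-142 + W)*(-F(13)) = (-142 - 51)*(-13/4) = -(-193)*13/4 = -193*(-13/4) = 2509/4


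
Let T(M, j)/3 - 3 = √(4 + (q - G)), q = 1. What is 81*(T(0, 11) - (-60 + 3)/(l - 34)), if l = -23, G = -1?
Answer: 648 + 243*√6 ≈ 1243.2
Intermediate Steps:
T(M, j) = 9 + 3*√6 (T(M, j) = 9 + 3*√(4 + (1 - 1*(-1))) = 9 + 3*√(4 + (1 + 1)) = 9 + 3*√(4 + 2) = 9 + 3*√6)
81*(T(0, 11) - (-60 + 3)/(l - 34)) = 81*((9 + 3*√6) - (-60 + 3)/(-23 - 34)) = 81*((9 + 3*√6) - (-57)/(-57)) = 81*((9 + 3*√6) - (-57)*(-1)/57) = 81*((9 + 3*√6) - 1*1) = 81*((9 + 3*√6) - 1) = 81*(8 + 3*√6) = 648 + 243*√6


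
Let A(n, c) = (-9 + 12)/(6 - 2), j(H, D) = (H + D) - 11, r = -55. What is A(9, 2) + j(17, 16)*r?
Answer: -4837/4 ≈ -1209.3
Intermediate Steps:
j(H, D) = -11 + D + H (j(H, D) = (D + H) - 11 = -11 + D + H)
A(n, c) = 3/4
A(9, 2) + j(17, 16)*r = 3/4 + (-11 + 16 + 17)*(-55) = 3/4 + 22*(-55) = 3/4 - 1210 = -4837/4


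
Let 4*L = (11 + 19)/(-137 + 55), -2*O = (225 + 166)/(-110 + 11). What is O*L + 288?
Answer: 3115357/10824 ≈ 287.82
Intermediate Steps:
O = 391/198 (O = -(225 + 166)/(2*(-110 + 11)) = -391/(2*(-99)) = -391*(-1)/(2*99) = -½*(-391/99) = 391/198 ≈ 1.9747)
L = -15/164 (L = ((11 + 19)/(-137 + 55))/4 = (30/(-82))/4 = (30*(-1/82))/4 = (¼)*(-15/41) = -15/164 ≈ -0.091463)
O*L + 288 = (391/198)*(-15/164) + 288 = -1955/10824 + 288 = 3115357/10824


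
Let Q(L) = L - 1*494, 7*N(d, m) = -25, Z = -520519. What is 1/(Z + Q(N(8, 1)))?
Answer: -7/3647116 ≈ -1.9193e-6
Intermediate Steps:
N(d, m) = -25/7 (N(d, m) = (⅐)*(-25) = -25/7)
Q(L) = -494 + L (Q(L) = L - 494 = -494 + L)
1/(Z + Q(N(8, 1))) = 1/(-520519 + (-494 - 25/7)) = 1/(-520519 - 3483/7) = 1/(-3647116/7) = -7/3647116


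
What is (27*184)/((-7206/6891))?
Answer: -5705748/1201 ≈ -4750.8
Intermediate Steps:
(27*184)/((-7206/6891)) = 4968/((-7206*1/6891)) = 4968/(-2402/2297) = 4968*(-2297/2402) = -5705748/1201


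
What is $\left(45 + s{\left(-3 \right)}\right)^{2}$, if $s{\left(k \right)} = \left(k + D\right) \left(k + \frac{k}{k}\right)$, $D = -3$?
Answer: $3249$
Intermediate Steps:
$s{\left(k \right)} = \left(1 + k\right) \left(-3 + k\right)$ ($s{\left(k \right)} = \left(k - 3\right) \left(k + \frac{k}{k}\right) = \left(-3 + k\right) \left(k + 1\right) = \left(-3 + k\right) \left(1 + k\right) = \left(1 + k\right) \left(-3 + k\right)$)
$\left(45 + s{\left(-3 \right)}\right)^{2} = \left(45 - \left(-3 - 9\right)\right)^{2} = \left(45 + \left(-3 + 9 + 6\right)\right)^{2} = \left(45 + 12\right)^{2} = 57^{2} = 3249$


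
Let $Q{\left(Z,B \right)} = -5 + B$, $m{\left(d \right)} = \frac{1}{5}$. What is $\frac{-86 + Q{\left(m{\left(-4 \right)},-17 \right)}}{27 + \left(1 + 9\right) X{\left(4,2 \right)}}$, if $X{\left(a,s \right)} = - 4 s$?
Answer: $\frac{108}{53} \approx 2.0377$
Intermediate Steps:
$m{\left(d \right)} = \frac{1}{5}$
$\frac{-86 + Q{\left(m{\left(-4 \right)},-17 \right)}}{27 + \left(1 + 9\right) X{\left(4,2 \right)}} = \frac{-86 - 22}{27 + \left(1 + 9\right) \left(\left(-4\right) 2\right)} = \frac{-86 - 22}{27 + 10 \left(-8\right)} = - \frac{108}{27 - 80} = - \frac{108}{-53} = \left(-108\right) \left(- \frac{1}{53}\right) = \frac{108}{53}$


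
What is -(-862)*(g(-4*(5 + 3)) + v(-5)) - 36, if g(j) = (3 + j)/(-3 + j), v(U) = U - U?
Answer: 23738/35 ≈ 678.23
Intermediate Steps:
v(U) = 0
g(j) = (3 + j)/(-3 + j)
-(-862)*(g(-4*(5 + 3)) + v(-5)) - 36 = -(-862)*((3 - 4*(5 + 3))/(-3 - 4*(5 + 3)) + 0) - 36 = -(-862)*((3 - 4*8)/(-3 - 4*8) + 0) - 36 = -(-862)*((3 - 32)/(-3 - 32) + 0) - 36 = -(-862)*(-29/(-35) + 0) - 36 = -(-862)*(-1/35*(-29) + 0) - 36 = -(-862)*(29/35 + 0) - 36 = -(-862)*29/35 - 36 = -431*(-58/35) - 36 = 24998/35 - 36 = 23738/35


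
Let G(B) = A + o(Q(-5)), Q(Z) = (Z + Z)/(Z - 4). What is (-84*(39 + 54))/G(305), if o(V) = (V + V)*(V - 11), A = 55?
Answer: -632772/2675 ≈ -236.55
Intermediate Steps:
Q(Z) = 2*Z/(-4 + Z) (Q(Z) = (2*Z)/(-4 + Z) = 2*Z/(-4 + Z))
o(V) = 2*V*(-11 + V) (o(V) = (2*V)*(-11 + V) = 2*V*(-11 + V))
G(B) = 2675/81 (G(B) = 55 + 2*(2*(-5)/(-4 - 5))*(-11 + 2*(-5)/(-4 - 5)) = 55 + 2*(2*(-5)/(-9))*(-11 + 2*(-5)/(-9)) = 55 + 2*(2*(-5)*(-⅑))*(-11 + 2*(-5)*(-⅑)) = 55 + 2*(10/9)*(-11 + 10/9) = 55 + 2*(10/9)*(-89/9) = 55 - 1780/81 = 2675/81)
(-84*(39 + 54))/G(305) = (-84*(39 + 54))/(2675/81) = -84*93*(81/2675) = -7812*81/2675 = -632772/2675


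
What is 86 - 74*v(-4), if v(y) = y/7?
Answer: 898/7 ≈ 128.29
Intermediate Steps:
v(y) = y/7 (v(y) = y*(1/7) = y/7)
86 - 74*v(-4) = 86 - 74*(-4)/7 = 86 - 74*(-4/7) = 86 + 296/7 = 898/7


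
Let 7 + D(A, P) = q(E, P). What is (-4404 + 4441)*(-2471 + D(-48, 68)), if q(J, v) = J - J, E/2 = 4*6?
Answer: -91686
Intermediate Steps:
E = 48 (E = 2*(4*6) = 2*24 = 48)
q(J, v) = 0
D(A, P) = -7 (D(A, P) = -7 + 0 = -7)
(-4404 + 4441)*(-2471 + D(-48, 68)) = (-4404 + 4441)*(-2471 - 7) = 37*(-2478) = -91686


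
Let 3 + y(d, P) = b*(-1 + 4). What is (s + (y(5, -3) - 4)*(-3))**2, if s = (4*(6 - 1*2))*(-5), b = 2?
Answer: 5929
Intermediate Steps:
s = -80 (s = (4*(6 - 2))*(-5) = (4*4)*(-5) = 16*(-5) = -80)
y(d, P) = 3 (y(d, P) = -3 + 2*(-1 + 4) = -3 + 2*3 = -3 + 6 = 3)
(s + (y(5, -3) - 4)*(-3))**2 = (-80 + (3 - 4)*(-3))**2 = (-80 - 1*(-3))**2 = (-80 + 3)**2 = (-77)**2 = 5929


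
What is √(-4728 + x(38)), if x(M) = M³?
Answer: 4*√3134 ≈ 223.93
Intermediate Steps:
√(-4728 + x(38)) = √(-4728 + 38³) = √(-4728 + 54872) = √50144 = 4*√3134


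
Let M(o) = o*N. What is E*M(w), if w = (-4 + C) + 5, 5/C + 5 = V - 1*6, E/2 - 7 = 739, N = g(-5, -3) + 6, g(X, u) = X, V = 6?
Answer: 0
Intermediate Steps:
N = 1 (N = -5 + 6 = 1)
E = 1492 (E = 14 + 2*739 = 14 + 1478 = 1492)
C = -1 (C = 5/(-5 + (6 - 1*6)) = 5/(-5 + (6 - 6)) = 5/(-5 + 0) = 5/(-5) = 5*(-1/5) = -1)
w = 0 (w = (-4 - 1) + 5 = -5 + 5 = 0)
M(o) = o (M(o) = o*1 = o)
E*M(w) = 1492*0 = 0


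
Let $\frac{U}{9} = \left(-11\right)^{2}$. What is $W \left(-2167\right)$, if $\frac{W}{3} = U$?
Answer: $-7079589$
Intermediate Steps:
$U = 1089$ ($U = 9 \left(-11\right)^{2} = 9 \cdot 121 = 1089$)
$W = 3267$ ($W = 3 \cdot 1089 = 3267$)
$W \left(-2167\right) = 3267 \left(-2167\right) = -7079589$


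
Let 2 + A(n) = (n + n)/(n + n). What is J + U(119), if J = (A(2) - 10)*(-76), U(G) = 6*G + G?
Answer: 1669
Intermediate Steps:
A(n) = -1 (A(n) = -2 + (n + n)/(n + n) = -2 + (2*n)/((2*n)) = -2 + (2*n)*(1/(2*n)) = -2 + 1 = -1)
U(G) = 7*G
J = 836 (J = (-1 - 10)*(-76) = -11*(-76) = 836)
J + U(119) = 836 + 7*119 = 836 + 833 = 1669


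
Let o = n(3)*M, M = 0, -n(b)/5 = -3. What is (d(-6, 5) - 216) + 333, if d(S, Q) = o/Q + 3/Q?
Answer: 588/5 ≈ 117.60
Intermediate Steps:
n(b) = 15 (n(b) = -5*(-3) = 15)
o = 0 (o = 15*0 = 0)
d(S, Q) = 3/Q (d(S, Q) = 0/Q + 3/Q = 0 + 3/Q = 3/Q)
(d(-6, 5) - 216) + 333 = (3/5 - 216) + 333 = (3*(⅕) - 216) + 333 = (⅗ - 216) + 333 = -1077/5 + 333 = 588/5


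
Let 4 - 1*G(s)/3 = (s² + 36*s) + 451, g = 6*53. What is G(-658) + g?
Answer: -1228851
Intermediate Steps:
g = 318
G(s) = -1341 - 108*s - 3*s² (G(s) = 12 - 3*((s² + 36*s) + 451) = 12 - 3*(451 + s² + 36*s) = 12 + (-1353 - 108*s - 3*s²) = -1341 - 108*s - 3*s²)
G(-658) + g = (-1341 - 108*(-658) - 3*(-658)²) + 318 = (-1341 + 71064 - 3*432964) + 318 = (-1341 + 71064 - 1298892) + 318 = -1229169 + 318 = -1228851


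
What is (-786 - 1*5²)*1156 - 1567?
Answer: -939083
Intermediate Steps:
(-786 - 1*5²)*1156 - 1567 = (-786 - 1*25)*1156 - 1567 = (-786 - 25)*1156 - 1567 = -811*1156 - 1567 = -937516 - 1567 = -939083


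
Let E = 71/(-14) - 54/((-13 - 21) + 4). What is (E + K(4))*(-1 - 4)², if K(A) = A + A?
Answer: 1655/14 ≈ 118.21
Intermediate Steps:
K(A) = 2*A
E = -229/70 (E = 71*(-1/14) - 54/(-34 + 4) = -71/14 - 54/(-30) = -71/14 - 54*(-1/30) = -71/14 + 9/5 = -229/70 ≈ -3.2714)
(E + K(4))*(-1 - 4)² = (-229/70 + 2*4)*(-1 - 4)² = (-229/70 + 8)*(-5)² = (331/70)*25 = 1655/14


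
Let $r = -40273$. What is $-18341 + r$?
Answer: $-58614$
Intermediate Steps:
$-18341 + r = -18341 - 40273 = -58614$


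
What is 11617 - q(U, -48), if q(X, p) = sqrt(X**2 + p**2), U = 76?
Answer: 11617 - 4*sqrt(505) ≈ 11527.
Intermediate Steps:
11617 - q(U, -48) = 11617 - sqrt(76**2 + (-48)**2) = 11617 - sqrt(5776 + 2304) = 11617 - sqrt(8080) = 11617 - 4*sqrt(505)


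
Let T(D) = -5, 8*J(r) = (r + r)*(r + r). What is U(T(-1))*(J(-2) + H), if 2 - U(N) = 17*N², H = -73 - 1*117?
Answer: 79524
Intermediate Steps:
H = -190 (H = -73 - 117 = -190)
J(r) = r²/2 (J(r) = ((r + r)*(r + r))/8 = ((2*r)*(2*r))/8 = (4*r²)/8 = r²/2)
U(N) = 2 - 17*N²
U(T(-1))*(J(-2) + H) = (2 - 17*(-5)²)*((½)*(-2)² - 190) = (2 - 17*25)*((½)*4 - 190) = (2 - 425)*(2 - 190) = -423*(-188) = 79524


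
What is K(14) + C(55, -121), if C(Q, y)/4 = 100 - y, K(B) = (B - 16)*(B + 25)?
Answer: 806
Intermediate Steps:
K(B) = (-16 + B)*(25 + B)
C(Q, y) = 400 - 4*y (C(Q, y) = 4*(100 - y) = 400 - 4*y)
K(14) + C(55, -121) = (-400 + 14² + 9*14) + (400 - 4*(-121)) = (-400 + 196 + 126) + (400 + 484) = -78 + 884 = 806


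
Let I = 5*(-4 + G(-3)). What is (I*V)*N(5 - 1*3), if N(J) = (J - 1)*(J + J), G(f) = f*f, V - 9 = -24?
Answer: -1500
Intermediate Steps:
V = -15 (V = 9 - 24 = -15)
G(f) = f**2
N(J) = 2*J*(-1 + J) (N(J) = (-1 + J)*(2*J) = 2*J*(-1 + J))
I = 25 (I = 5*(-4 + (-3)**2) = 5*(-4 + 9) = 5*5 = 25)
(I*V)*N(5 - 1*3) = (25*(-15))*(2*(5 - 1*3)*(-1 + (5 - 1*3))) = -750*(5 - 3)*(-1 + (5 - 3)) = -750*2*(-1 + 2) = -750*2 = -375*4 = -1500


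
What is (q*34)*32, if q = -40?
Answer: -43520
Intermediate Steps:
(q*34)*32 = -40*34*32 = -1360*32 = -43520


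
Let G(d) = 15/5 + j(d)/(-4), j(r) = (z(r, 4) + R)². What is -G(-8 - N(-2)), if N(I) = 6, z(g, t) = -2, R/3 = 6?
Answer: 61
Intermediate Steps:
R = 18 (R = 3*6 = 18)
j(r) = 256 (j(r) = (-2 + 18)² = 16² = 256)
G(d) = -61 (G(d) = 15/5 + 256/(-4) = 15*(⅕) + 256*(-¼) = 3 - 64 = -61)
-G(-8 - N(-2)) = -1*(-61) = 61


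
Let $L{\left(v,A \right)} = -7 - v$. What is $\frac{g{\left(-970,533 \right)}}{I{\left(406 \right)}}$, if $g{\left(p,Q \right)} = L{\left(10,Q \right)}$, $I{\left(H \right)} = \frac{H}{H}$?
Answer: $-17$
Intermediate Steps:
$I{\left(H \right)} = 1$
$g{\left(p,Q \right)} = -17$ ($g{\left(p,Q \right)} = -7 - 10 = -17$)
$\frac{g{\left(-970,533 \right)}}{I{\left(406 \right)}} = - \frac{17}{1} = \left(-17\right) 1 = -17$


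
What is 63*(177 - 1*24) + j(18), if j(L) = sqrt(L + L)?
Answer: 9645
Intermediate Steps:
j(L) = sqrt(2)*sqrt(L) (j(L) = sqrt(2*L) = sqrt(2)*sqrt(L))
63*(177 - 1*24) + j(18) = 63*(177 - 1*24) + sqrt(2)*sqrt(18) = 63*(177 - 24) + sqrt(2)*(3*sqrt(2)) = 63*153 + 6 = 9639 + 6 = 9645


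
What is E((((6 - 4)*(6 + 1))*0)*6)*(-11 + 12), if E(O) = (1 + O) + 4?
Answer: 5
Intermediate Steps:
E(O) = 5 + O
E((((6 - 4)*(6 + 1))*0)*6)*(-11 + 12) = (5 + (((6 - 4)*(6 + 1))*0)*6)*(-11 + 12) = (5 + ((2*7)*0)*6)*1 = (5 + (14*0)*6)*1 = (5 + 0*6)*1 = (5 + 0)*1 = 5*1 = 5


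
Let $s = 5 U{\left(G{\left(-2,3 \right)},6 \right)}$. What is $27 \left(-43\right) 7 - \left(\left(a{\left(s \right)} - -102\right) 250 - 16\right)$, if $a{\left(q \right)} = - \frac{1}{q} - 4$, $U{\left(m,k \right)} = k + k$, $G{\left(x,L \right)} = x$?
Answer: $- \frac{195641}{6} \approx -32607.0$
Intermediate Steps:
$U{\left(m,k \right)} = 2 k$
$s = 60$ ($s = 5 \cdot 2 \cdot 6 = 5 \cdot 12 = 60$)
$a{\left(q \right)} = -4 - \frac{1}{q}$
$27 \left(-43\right) 7 - \left(\left(a{\left(s \right)} - -102\right) 250 - 16\right) = 27 \left(-43\right) 7 - \left(\left(\left(-4 - \frac{1}{60}\right) - -102\right) 250 - 16\right) = \left(-1161\right) 7 - \left(\left(\left(-4 - \frac{1}{60}\right) + 102\right) 250 - 16\right) = -8127 - \left(\left(\left(-4 - \frac{1}{60}\right) + 102\right) 250 - 16\right) = -8127 - \left(\left(- \frac{241}{60} + 102\right) 250 - 16\right) = -8127 - \left(\frac{5879}{60} \cdot 250 - 16\right) = -8127 - \left(\frac{146975}{6} - 16\right) = -8127 - \frac{146879}{6} = - \frac{195641}{6}$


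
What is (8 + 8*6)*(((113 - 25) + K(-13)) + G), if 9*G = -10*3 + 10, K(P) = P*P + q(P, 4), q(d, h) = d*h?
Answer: 102200/9 ≈ 11356.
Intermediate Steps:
K(P) = P² + 4*P (K(P) = P*P + P*4 = P² + 4*P)
G = -20/9 (G = (-10*3 + 10)/9 = (-30 + 10)/9 = (⅑)*(-20) = -20/9 ≈ -2.2222)
(8 + 8*6)*(((113 - 25) + K(-13)) + G) = (8 + 8*6)*(((113 - 25) - 13*(4 - 13)) - 20/9) = (8 + 48)*((88 - 13*(-9)) - 20/9) = 56*((88 + 117) - 20/9) = 56*(205 - 20/9) = 56*(1825/9) = 102200/9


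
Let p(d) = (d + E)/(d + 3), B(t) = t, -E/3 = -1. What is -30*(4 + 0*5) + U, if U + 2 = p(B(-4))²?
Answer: -121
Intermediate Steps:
E = 3 (E = -3*(-1) = 3)
p(d) = 1 (p(d) = (d + 3)/(d + 3) = (3 + d)/(3 + d) = 1)
U = -1 (U = -2 + 1² = -2 + 1 = -1)
-30*(4 + 0*5) + U = -30*(4 + 0*5) - 1 = -30*(4 + 0) - 1 = -30*4 - 1 = -120 - 1 = -121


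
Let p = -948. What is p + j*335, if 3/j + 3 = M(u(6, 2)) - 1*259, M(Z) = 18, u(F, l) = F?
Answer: -232317/244 ≈ -952.12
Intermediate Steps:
j = -3/244 (j = 3/(-3 + (18 - 1*259)) = 3/(-3 + (18 - 259)) = 3/(-3 - 241) = 3/(-244) = 3*(-1/244) = -3/244 ≈ -0.012295)
p + j*335 = -948 - 3/244*335 = -948 - 1005/244 = -232317/244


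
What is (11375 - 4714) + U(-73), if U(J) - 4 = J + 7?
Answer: 6599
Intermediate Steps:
U(J) = 11 + J (U(J) = 4 + (J + 7) = 4 + (7 + J) = 11 + J)
(11375 - 4714) + U(-73) = (11375 - 4714) + (11 - 73) = 6661 - 62 = 6599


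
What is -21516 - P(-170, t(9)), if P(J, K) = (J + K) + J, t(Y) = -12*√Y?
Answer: -21140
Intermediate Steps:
P(J, K) = K + 2*J
-21516 - P(-170, t(9)) = -21516 - (-12*√9 + 2*(-170)) = -21516 - (-12*3 - 340) = -21516 - (-36 - 340) = -21516 - 1*(-376) = -21516 + 376 = -21140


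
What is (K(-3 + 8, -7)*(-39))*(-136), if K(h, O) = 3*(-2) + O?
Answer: -68952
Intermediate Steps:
K(h, O) = -6 + O
(K(-3 + 8, -7)*(-39))*(-136) = ((-6 - 7)*(-39))*(-136) = -13*(-39)*(-136) = 507*(-136) = -68952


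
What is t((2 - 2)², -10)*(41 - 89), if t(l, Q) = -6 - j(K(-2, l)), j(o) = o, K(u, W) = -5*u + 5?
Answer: 1008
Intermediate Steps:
K(u, W) = 5 - 5*u
t(l, Q) = -21 (t(l, Q) = -6 - (5 - 5*(-2)) = -6 - (5 + 10) = -6 - 1*15 = -6 - 15 = -21)
t((2 - 2)², -10)*(41 - 89) = -21*(41 - 89) = -21*(-48) = 1008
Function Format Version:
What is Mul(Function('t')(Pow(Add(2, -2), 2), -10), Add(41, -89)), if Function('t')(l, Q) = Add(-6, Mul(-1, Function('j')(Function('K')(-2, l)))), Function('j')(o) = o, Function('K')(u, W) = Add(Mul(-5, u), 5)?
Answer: 1008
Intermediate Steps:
Function('K')(u, W) = Add(5, Mul(-5, u))
Function('t')(l, Q) = -21 (Function('t')(l, Q) = Add(-6, Mul(-1, Add(5, Mul(-5, -2)))) = Add(-6, Mul(-1, Add(5, 10))) = Add(-6, Mul(-1, 15)) = Add(-6, -15) = -21)
Mul(Function('t')(Pow(Add(2, -2), 2), -10), Add(41, -89)) = Mul(-21, Add(41, -89)) = Mul(-21, -48) = 1008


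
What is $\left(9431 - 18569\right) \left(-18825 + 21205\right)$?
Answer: $-21748440$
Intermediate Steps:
$\left(9431 - 18569\right) \left(-18825 + 21205\right) = \left(-9138\right) 2380 = -21748440$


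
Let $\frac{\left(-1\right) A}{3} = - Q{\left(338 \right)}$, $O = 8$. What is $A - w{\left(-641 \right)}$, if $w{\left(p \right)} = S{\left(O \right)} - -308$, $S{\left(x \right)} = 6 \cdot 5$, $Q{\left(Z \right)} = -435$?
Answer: $-1643$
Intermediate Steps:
$S{\left(x \right)} = 30$
$A = -1305$ ($A = - 3 \left(\left(-1\right) \left(-435\right)\right) = \left(-3\right) 435 = -1305$)
$w{\left(p \right)} = 338$ ($w{\left(p \right)} = 30 - -308 = 30 + 308 = 338$)
$A - w{\left(-641 \right)} = -1305 - 338 = -1643$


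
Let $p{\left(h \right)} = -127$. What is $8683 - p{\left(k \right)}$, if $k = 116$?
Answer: $8810$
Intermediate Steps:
$8683 - p{\left(k \right)} = 8683 - -127 = 8683 + 127 = 8810$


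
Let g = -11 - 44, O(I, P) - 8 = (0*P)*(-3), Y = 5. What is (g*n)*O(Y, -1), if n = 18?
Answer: -7920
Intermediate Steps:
O(I, P) = 8 (O(I, P) = 8 + (0*P)*(-3) = 8 + 0*(-3) = 8 + 0 = 8)
g = -55
(g*n)*O(Y, -1) = -55*18*8 = -990*8 = -7920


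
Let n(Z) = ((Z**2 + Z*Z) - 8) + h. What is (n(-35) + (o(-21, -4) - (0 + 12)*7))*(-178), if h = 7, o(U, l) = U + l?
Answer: -416520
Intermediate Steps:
n(Z) = -1 + 2*Z**2 (n(Z) = ((Z**2 + Z*Z) - 8) + 7 = ((Z**2 + Z**2) - 8) + 7 = (2*Z**2 - 8) + 7 = (-8 + 2*Z**2) + 7 = -1 + 2*Z**2)
(n(-35) + (o(-21, -4) - (0 + 12)*7))*(-178) = ((-1 + 2*(-35)**2) + ((-21 - 4) - (0 + 12)*7))*(-178) = ((-1 + 2*1225) + (-25 - 12*7))*(-178) = ((-1 + 2450) + (-25 - 1*84))*(-178) = (2449 + (-25 - 84))*(-178) = (2449 - 109)*(-178) = 2340*(-178) = -416520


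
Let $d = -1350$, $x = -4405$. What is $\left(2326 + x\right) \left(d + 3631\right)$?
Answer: $-4742199$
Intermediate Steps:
$\left(2326 + x\right) \left(d + 3631\right) = \left(2326 - 4405\right) \left(-1350 + 3631\right) = \left(-2079\right) 2281 = -4742199$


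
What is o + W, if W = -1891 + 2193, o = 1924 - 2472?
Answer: -246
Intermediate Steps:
o = -548
W = 302
o + W = -548 + 302 = -246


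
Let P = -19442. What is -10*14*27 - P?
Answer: 15662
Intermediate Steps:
-10*14*27 - P = -10*14*27 - 1*(-19442) = -140*27 + 19442 = -3780 + 19442 = 15662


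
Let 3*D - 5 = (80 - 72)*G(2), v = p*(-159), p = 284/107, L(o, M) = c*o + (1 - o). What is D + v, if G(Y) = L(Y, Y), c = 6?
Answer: -41839/107 ≈ -391.02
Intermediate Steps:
L(o, M) = 1 + 5*o (L(o, M) = 6*o + (1 - o) = 1 + 5*o)
p = 284/107 (p = 284*(1/107) = 284/107 ≈ 2.6542)
G(Y) = 1 + 5*Y
v = -45156/107 (v = (284/107)*(-159) = -45156/107 ≈ -422.02)
D = 31 (D = 5/3 + ((80 - 72)*(1 + 5*2))/3 = 5/3 + (8*(1 + 10))/3 = 5/3 + (8*11)/3 = 5/3 + (⅓)*88 = 5/3 + 88/3 = 31)
D + v = 31 - 45156/107 = -41839/107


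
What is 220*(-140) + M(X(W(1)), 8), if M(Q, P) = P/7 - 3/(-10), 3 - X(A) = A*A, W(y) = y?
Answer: -2155899/70 ≈ -30799.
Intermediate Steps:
X(A) = 3 - A**2 (X(A) = 3 - A*A = 3 - A**2)
M(Q, P) = 3/10 + P/7 (M(Q, P) = P*(1/7) - 3*(-1/10) = P/7 + 3/10 = 3/10 + P/7)
220*(-140) + M(X(W(1)), 8) = 220*(-140) + (3/10 + (1/7)*8) = -30800 + (3/10 + 8/7) = -30800 + 101/70 = -2155899/70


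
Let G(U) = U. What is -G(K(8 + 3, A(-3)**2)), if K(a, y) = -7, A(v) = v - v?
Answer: 7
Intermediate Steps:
A(v) = 0
-G(K(8 + 3, A(-3)**2)) = -1*(-7) = 7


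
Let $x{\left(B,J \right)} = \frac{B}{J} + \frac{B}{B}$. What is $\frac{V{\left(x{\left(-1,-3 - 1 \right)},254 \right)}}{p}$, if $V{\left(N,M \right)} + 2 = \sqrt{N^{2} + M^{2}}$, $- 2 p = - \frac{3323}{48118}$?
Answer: $- \frac{192472}{3323} + \frac{24059 \sqrt{1032281}}{3323} \approx 7298.2$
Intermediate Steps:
$p = \frac{3323}{96236}$ ($p = - \frac{\left(-3323\right) \frac{1}{48118}}{2} = \left(- \frac{1}{2}\right) \left(- \frac{3323}{48118}\right) = \frac{3323}{96236} \approx 0.03453$)
$x{\left(B,J \right)} = 1 + \frac{B}{J}$ ($x{\left(B,J \right)} = \frac{B}{J} + 1 = 1 + \frac{B}{J}$)
$V{\left(N,M \right)} = -2 + \sqrt{M^{2} + N^{2}}$ ($V{\left(N,M \right)} = -2 + \sqrt{N^{2} + M^{2}} = -2 + \sqrt{M^{2} + N^{2}}$)
$\frac{V{\left(x{\left(-1,-3 - 1 \right)},254 \right)}}{p} = \frac{-2 + \sqrt{254^{2} + \left(\frac{-1 - 4}{-3 - 1}\right)^{2}}}{\frac{3323}{96236}} = \left(-2 + \sqrt{64516 + \left(\frac{-1 - 4}{-3 - 1}\right)^{2}}\right) \frac{96236}{3323} = \left(-2 + \sqrt{64516 + \left(\frac{-1 - 4}{-4}\right)^{2}}\right) \frac{96236}{3323} = \left(-2 + \sqrt{64516 + \left(\left(- \frac{1}{4}\right) \left(-5\right)\right)^{2}}\right) \frac{96236}{3323} = \left(-2 + \sqrt{64516 + \left(\frac{5}{4}\right)^{2}}\right) \frac{96236}{3323} = \left(-2 + \sqrt{64516 + \frac{25}{16}}\right) \frac{96236}{3323} = \left(-2 + \sqrt{\frac{1032281}{16}}\right) \frac{96236}{3323} = \left(-2 + \frac{\sqrt{1032281}}{4}\right) \frac{96236}{3323} = - \frac{192472}{3323} + \frac{24059 \sqrt{1032281}}{3323}$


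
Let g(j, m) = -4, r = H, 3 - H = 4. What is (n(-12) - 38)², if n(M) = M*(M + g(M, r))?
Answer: 23716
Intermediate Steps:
H = -1 (H = 3 - 1*4 = 3 - 4 = -1)
r = -1
n(M) = M*(-4 + M) (n(M) = M*(M - 4) = M*(-4 + M))
(n(-12) - 38)² = (-12*(-4 - 12) - 38)² = (-12*(-16) - 38)² = (192 - 38)² = 154² = 23716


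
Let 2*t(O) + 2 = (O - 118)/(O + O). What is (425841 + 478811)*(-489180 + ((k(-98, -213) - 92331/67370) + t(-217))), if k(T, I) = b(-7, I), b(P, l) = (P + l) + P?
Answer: -462329633668284071/1044235 ≈ -4.4274e+11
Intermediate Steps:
b(P, l) = l + 2*P
t(O) = -1 + (-118 + O)/(4*O) (t(O) = -1 + ((O - 118)/(O + O))/2 = -1 + ((-118 + O)/((2*O)))/2 = -1 + ((-118 + O)*(1/(2*O)))/2 = -1 + ((-118 + O)/(2*O))/2 = -1 + (-118 + O)/(4*O))
k(T, I) = -14 + I (k(T, I) = I + 2*(-7) = I - 14 = -14 + I)
(425841 + 478811)*(-489180 + ((k(-98, -213) - 92331/67370) + t(-217))) = (425841 + 478811)*(-489180 + (((-14 - 213) - 92331/67370) + (¼)*(-118 - 3*(-217))/(-217))) = 904652*(-489180 + ((-227 - 92331*1/67370) + (¼)*(-1/217)*(-118 + 651))) = 904652*(-489180 + ((-227 - 92331/67370) + (¼)*(-1/217)*533)) = 904652*(-489180 + (-15385321/67370 - 533/868)) = 904652*(-489180 - 6695183419/29238580) = 904652*(-14309623747819/29238580) = -462329633668284071/1044235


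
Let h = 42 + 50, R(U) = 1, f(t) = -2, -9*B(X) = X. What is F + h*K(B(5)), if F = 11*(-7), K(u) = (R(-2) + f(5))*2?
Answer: -261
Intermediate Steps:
B(X) = -X/9
K(u) = -2 (K(u) = (1 - 2)*2 = -1*2 = -2)
F = -77
h = 92
F + h*K(B(5)) = -77 + 92*(-2) = -77 - 184 = -261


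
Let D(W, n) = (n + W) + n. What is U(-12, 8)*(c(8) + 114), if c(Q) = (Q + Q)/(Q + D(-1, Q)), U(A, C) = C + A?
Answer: -10552/23 ≈ -458.78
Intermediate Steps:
U(A, C) = A + C
D(W, n) = W + 2*n (D(W, n) = (W + n) + n = W + 2*n)
c(Q) = 2*Q/(-1 + 3*Q) (c(Q) = (Q + Q)/(Q + (-1 + 2*Q)) = (2*Q)/(-1 + 3*Q) = 2*Q/(-1 + 3*Q))
U(-12, 8)*(c(8) + 114) = (-12 + 8)*(2*8/(-1 + 3*8) + 114) = -4*(2*8/(-1 + 24) + 114) = -4*(2*8/23 + 114) = -4*(2*8*(1/23) + 114) = -4*(16/23 + 114) = -4*2638/23 = -10552/23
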